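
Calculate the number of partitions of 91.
64112359

p(n) counts ways to write n as a sum of positive integers (order ignored).
Euler's pentagonal recurrence: p(k) = p(k-1) + p(k-2) - p(k-5) - p(k-7) + p(k-12) + p(k-15) - ... (offsets j(3j∓1)/2, signs ++--, p(0)=1, p(<0)=0).
DP table for k = 0..90: p(0)=1, p(1)=1, p(2)=2, p(3)=3, p(4)=5, p(5)=7, p(6)=11, p(7)=15, p(8)=22, p(9)=30, p(10)=42, p(11)=56, p(12)=77, p(13)=101, p(14)=135, p(15)=176, p(16)=231, p(17)=297, p(18)=385, p(19)=490, p(20)=627, p(21)=792, p(22)=1002, p(23)=1255, p(24)=1575, p(25)=1958, p(26)=2436, p(27)=3010, p(28)=3718, p(29)=4565, p(30)=5604, p(31)=6842, p(32)=8349, p(33)=10143, p(34)=12310, p(35)=14883, p(36)=17977, p(37)=21637, p(38)=26015, p(39)=31185, p(40)=37338, p(41)=44583, p(42)=53174, p(43)=63261, p(44)=75175, p(45)=89134, p(46)=105558, p(47)=124754, p(48)=147273, p(49)=173525, p(50)=204226, p(51)=239943, p(52)=281589, p(53)=329931, p(54)=386155, p(55)=451276, p(56)=526823, p(57)=614154, p(58)=715220, p(59)=831820, p(60)=966467, p(61)=1121505, p(62)=1300156, p(63)=1505499, p(64)=1741630, p(65)=2012558, p(66)=2323520, p(67)=2679689, p(68)=3087735, p(69)=3554345, p(70)=4087968, p(71)=4697205, p(72)=5392783, p(73)=6185689, p(74)=7089500, p(75)=8118264, p(76)=9289091, p(77)=10619863, p(78)=12132164, p(79)=13848650, p(80)=15796476, p(81)=18004327, p(82)=20506255, p(83)=23338469, p(84)=26543660, p(85)=30167357, p(86)=34262962, p(87)=38887673, p(88)=44108109, p(89)=49995925, p(90)=56634173.
Final step: p(91) = p(90) + p(89) - p(86) - p(84) + p(79) + p(76) - p(69) - p(65) + p(56) + p(51) - p(40) - p(34) + p(21) + p(14)
= 56634173 + 49995925 - 34262962 - 26543660 + 13848650 + 9289091 - 3554345 - 2012558 + 526823 + 239943 - 37338 - 12310 + 792 + 135
= 64112359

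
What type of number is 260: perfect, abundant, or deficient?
abundant

Proper divisors of 260: sum = 1 + 2 + 4 + 5 + 10 + 13 + 20 + 26 + 52 + 65 + 130 = 328
Since 328 > 260, 260 is abundant.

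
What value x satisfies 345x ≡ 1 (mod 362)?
149

gcd(345, 362) = 1, so the inverse exists.
Extended Euclidean algorithm on (362, 345):
362 = 1 × 345 + 17  ⟹  17 = (1)·362 + (-1)·345
345 = 20 × 17 + 5  ⟹  5 = (-20)·362 + (21)·345
17 = 3 × 5 + 2  ⟹  2 = (61)·362 + (-64)·345
5 = 2 × 2 + 1  ⟹  1 = (-142)·362 + (149)·345
So (149)·345 ≡ 1 (mod 362), i.e. 345^(-1) ≡ 149 (mod 362).
Check: 345 × 149 = 51405 ≡ 1 (mod 362)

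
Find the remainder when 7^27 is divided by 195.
148

Repeated squaring. Binary of 27 = 11011.
7^1 ≡ 7 (mod 195); 7^2 ≡ 49 (mod 195); 7^4 ≡ 61 (mod 195); 7^8 ≡ 16 (mod 195); 7^16 ≡ 61 (mod 195)
7^27 = 7^1 × 7^2 × 7^8 × 7^16 ≡ 148 (mod 195)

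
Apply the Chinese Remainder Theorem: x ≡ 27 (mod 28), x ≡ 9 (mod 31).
195

Using Chinese Remainder Theorem:
M = 28 × 31 = 868
M1 = 31, M2 = 28
y1 = 31^(-1) mod 28 = 19
y2 = 28^(-1) mod 31 = 10
x = (27×31×19 + 9×28×10) mod 868 = 195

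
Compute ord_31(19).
15

31 is prime, so ord(19) divides φ(31) = 30.
Divisors of 30: 1, 2, 3, 5, 6, 10, 15, 30.
Repeated squaring: 19^1 ≡ 19, 19^2 ≡ 20, 19^4 ≡ 28, 19^8 ≡ 9, 19^16 ≡ 19 (mod 31).
Test 19^d mod 31 for each divisor d in increasing order:
19^1 ≡ 19
19^2 ≡ 20
19^3 = 19^2·19^1 ≡ 8
19^5 = 19^4·19^1 ≡ 5
19^6 = 19^4·19^2 ≡ 2
19^10 = 19^8·19^2 ≡ 25
19^15 = 19^8·19^4·19^2·19^1 ≡ 1  ← first divisor giving 1
The order is 15.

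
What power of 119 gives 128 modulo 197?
63

Baby-step giant-step with step n = ⌈√197⌉ = 15.
Baby steps 119^j mod 197 (j:value) for j=0..14: 0:1, 1:119, 2:174, 3:21, 4:135, 5:108, 6:47, 7:77, 8:101, 9:2, 10:41, 11:151, 12:42, 13:73, 14:19.
Giant-step multiplier: 119^(-15) ≡ 119^(196-15) = 119^181 ≡ 153 (mod 197).
Giant steps γ_i = 128·153^i mod 197: γ_0=128, γ_1=81, γ_2=179, γ_3=4, γ_4=21 (in table at j=3).
x = i·n + j = 4·15 + 3 = 63.
Check: 119^63 ≡ 128 (mod 197).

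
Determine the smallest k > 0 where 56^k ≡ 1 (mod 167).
83

167 is prime, so ord(56) divides φ(167) = 166.
Divisors of 166: 1, 2, 83, 166.
Repeated squaring: 56^1 ≡ 56, 56^2 ≡ 130, 56^4 ≡ 33, 56^8 ≡ 87, 56^16 ≡ 54, 56^32 ≡ 77, 56^64 ≡ 84, 56^128 ≡ 42 (mod 167).
Test 56^d mod 167 for each divisor d in increasing order:
56^1 ≡ 56
56^2 ≡ 130
56^83 = 56^64·56^16·56^2·56^1 ≡ 1  ← first divisor giving 1
The order is 83.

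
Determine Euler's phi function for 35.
24

35 = 5 × 7
φ(n) = n × ∏(1 - 1/p) for each prime p dividing n
φ(35) = 35 × (1 - 1/5) × (1 - 1/7) = 24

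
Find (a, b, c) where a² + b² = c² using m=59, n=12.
(3337, 1416, 3625)

Euclid's formula: a = m² - n², b = 2mn, c = m² + n²
m = 59, n = 12
a = 59² - 12² = 3481 - 144 = 3337
b = 2 × 59 × 12 = 1416
c = 59² + 12² = 3481 + 144 = 3625
Verification: 3337² + 1416² = 11135569 + 2005056 = 13140625 = 3625² ✓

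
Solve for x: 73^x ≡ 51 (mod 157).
50

Baby-step giant-step with step n = ⌈√157⌉ = 13.
Baby steps 73^j mod 157 (j:value) for j=0..12: 0:1, 1:73, 2:148, 3:128, 4:81, 5:104, 6:56, 7:6, 8:124, 9:103, 10:140, 11:15, 12:153.
Giant-step multiplier: 73^(-13) ≡ 73^(156-13) = 73^143 ≡ 50 (mod 157).
Giant steps γ_i = 51·50^i mod 157: γ_0=51, γ_1=38, γ_2=16, γ_3=15 (in table at j=11).
x = i·n + j = 3·13 + 11 = 50.
Check: 73^50 ≡ 51 (mod 157).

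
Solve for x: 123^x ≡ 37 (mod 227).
63

Baby-step giant-step with step n = ⌈√227⌉ = 16.
Baby steps 123^j mod 227 (j:value) for j=0..15: 0:1, 1:123, 2:147, 3:148, 4:44, 5:191, 6:112, 7:156, 8:120, 9:5, 10:161, 11:54, 12:59, 13:220, 14:47, 15:106.
Giant-step multiplier: 123^(-16) ≡ 123^(226-16) = 123^210 ≡ 133 (mod 227).
Giant steps γ_i = 37·133^i mod 227: γ_0=37, γ_1=154, γ_2=52, γ_3=106 (in table at j=15).
x = i·n + j = 3·16 + 15 = 63.
Check: 123^63 ≡ 37 (mod 227).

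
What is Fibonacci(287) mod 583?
46

Matrix identity: Q^n = [[F_(n+1), F_n], [F_n, F_(n-1)]] with Q = [[1,1],[1,0]].
n = 287 = 100011111₂. Square-and-multiply, entries mod 583:
Q^1 = [[1,1],[1,0]]
Q^2 = (Q^1)² = [[2,1],[1,1]]
Q^4 = (Q^2)² = [[5,3],[3,2]]
Q^8 = (Q^4)² = [[34,21],[21,13]]
Q^17 = (Q^8)²·Q = [[252,431],[431,404]]
Q^35 = (Q^17)²·Q = [[305,324],[324,564]]
Q^71 = (Q^35)²·Q = [[331,364],[364,550]]
Q^143 = (Q^71)²·Q = [[146,112],[112,34]]
Q^287 = (Q^143)²·Q = [[384,46],[46,338]]
F_287 mod 583 = Q^287[0][1] = 46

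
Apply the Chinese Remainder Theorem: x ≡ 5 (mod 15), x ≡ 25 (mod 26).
155

Using Chinese Remainder Theorem:
M = 15 × 26 = 390
M1 = 26, M2 = 15
y1 = 26^(-1) mod 15 = 11
y2 = 15^(-1) mod 26 = 7
x = (5×26×11 + 25×15×7) mod 390 = 155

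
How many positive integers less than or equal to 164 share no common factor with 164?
80

164 = 2^2 × 41
φ(n) = n × ∏(1 - 1/p) for each prime p dividing n
φ(164) = 164 × (1 - 1/2) × (1 - 1/41) = 80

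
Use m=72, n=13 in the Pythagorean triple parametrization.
(5015, 1872, 5353)

Euclid's formula: a = m² - n², b = 2mn, c = m² + n²
m = 72, n = 13
a = 72² - 13² = 5184 - 169 = 5015
b = 2 × 72 × 13 = 1872
c = 72² + 13² = 5184 + 169 = 5353
Verification: 5015² + 1872² = 25150225 + 3504384 = 28654609 = 5353² ✓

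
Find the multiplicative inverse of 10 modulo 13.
4

gcd(10, 13) = 1, so the inverse exists.
Extended Euclidean algorithm on (13, 10):
13 = 1 × 10 + 3  ⟹  3 = (1)·13 + (-1)·10
10 = 3 × 3 + 1  ⟹  1 = (-3)·13 + (4)·10
So (4)·10 ≡ 1 (mod 13), i.e. 10^(-1) ≡ 4 (mod 13).
Check: 10 × 4 = 40 ≡ 1 (mod 13)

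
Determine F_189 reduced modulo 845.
494

Matrix identity: Q^n = [[F_(n+1), F_n], [F_n, F_(n-1)]] with Q = [[1,1],[1,0]].
n = 189 = 10111101₂. Square-and-multiply, entries mod 845:
Q^1 = [[1,1],[1,0]]
Q^2 = (Q^1)² = [[2,1],[1,1]]
Q^5 = (Q^2)²·Q = [[8,5],[5,3]]
Q^11 = (Q^5)²·Q = [[144,89],[89,55]]
Q^23 = (Q^11)²·Q = [[738,772],[772,811]]
Q^47 = (Q^23)²·Q = [[31,723],[723,153]]
Q^94 = (Q^47)² = [[635,367],[367,268]]
Q^189 = (Q^94)²·Q = [[655,494],[494,161]]
F_189 mod 845 = Q^189[0][1] = 494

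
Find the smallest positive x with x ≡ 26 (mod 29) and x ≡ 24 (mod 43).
1099

Using Chinese Remainder Theorem:
M = 29 × 43 = 1247
M1 = 43, M2 = 29
y1 = 43^(-1) mod 29 = 27
y2 = 29^(-1) mod 43 = 3
x = (26×43×27 + 24×29×3) mod 1247 = 1099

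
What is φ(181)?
180

181 = 181
φ(n) = n × ∏(1 - 1/p) for each prime p dividing n
φ(181) = 181 × (1 - 1/181) = 180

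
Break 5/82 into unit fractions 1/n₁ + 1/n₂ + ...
1/17 + 1/465 + 1/648210

Greedy algorithm:
5/82: ceiling(82/5) = 17, use 1/17
3/1394: ceiling(1394/3) = 465, use 1/465
1/648210: ceiling(648210/1) = 648210, use 1/648210
Result: 5/82 = 1/17 + 1/465 + 1/648210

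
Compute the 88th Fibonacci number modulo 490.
231

Matrix identity: Q^n = [[F_(n+1), F_n], [F_n, F_(n-1)]] with Q = [[1,1],[1,0]].
n = 88 = 1011000₂. Square-and-multiply, entries mod 490:
Q^1 = [[1,1],[1,0]]
Q^2 = (Q^1)² = [[2,1],[1,1]]
Q^5 = (Q^2)²·Q = [[8,5],[5,3]]
Q^11 = (Q^5)²·Q = [[144,89],[89,55]]
Q^22 = (Q^11)² = [[237,71],[71,166]]
Q^44 = (Q^22)² = [[450,193],[193,257]]
Q^88 = (Q^44)² = [[139,231],[231,398]]
F_88 mod 490 = Q^88[0][1] = 231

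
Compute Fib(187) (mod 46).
5

Matrix identity: Q^n = [[F_(n+1), F_n], [F_n, F_(n-1)]] with Q = [[1,1],[1,0]].
n = 187 = 10111011₂. Square-and-multiply, entries mod 46:
Q^1 = [[1,1],[1,0]]
Q^2 = (Q^1)² = [[2,1],[1,1]]
Q^5 = (Q^2)²·Q = [[8,5],[5,3]]
Q^11 = (Q^5)²·Q = [[6,43],[43,9]]
Q^23 = (Q^11)²·Q = [[0,45],[45,1]]
Q^46 = (Q^23)² = [[1,45],[45,2]]
Q^93 = (Q^46)²·Q = [[45,2],[2,43]]
Q^187 = (Q^93)²·Q = [[43,5],[5,38]]
F_187 mod 46 = Q^187[0][1] = 5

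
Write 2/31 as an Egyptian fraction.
1/16 + 1/496

Greedy algorithm:
2/31: ceiling(31/2) = 16, use 1/16
1/496: ceiling(496/1) = 496, use 1/496
Result: 2/31 = 1/16 + 1/496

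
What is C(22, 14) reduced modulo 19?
0

Using Lucas' theorem:
Write n=22 and k=14 in base 19:
n in base 19: [1, 3]
k in base 19: [0, 14]
C(22,14) mod 19 = ∏ C(n_i, k_i) mod 19
Digit binomials (mod 19): C(1,0) = 1; C(3,14) = 0 (k_i > n_i)
Product: 1 × 0 = 0 ≡ 0 (mod 19)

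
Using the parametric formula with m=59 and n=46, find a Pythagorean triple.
(1365, 5428, 5597)

Euclid's formula: a = m² - n², b = 2mn, c = m² + n²
m = 59, n = 46
a = 59² - 46² = 3481 - 2116 = 1365
b = 2 × 59 × 46 = 5428
c = 59² + 46² = 3481 + 2116 = 5597
Verification: 1365² + 5428² = 1863225 + 29463184 = 31326409 = 5597² ✓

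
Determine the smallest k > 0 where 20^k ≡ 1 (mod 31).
15

31 is prime, so ord(20) divides φ(31) = 30.
Divisors of 30: 1, 2, 3, 5, 6, 10, 15, 30.
Repeated squaring: 20^1 ≡ 20, 20^2 ≡ 28, 20^4 ≡ 9, 20^8 ≡ 19, 20^16 ≡ 20 (mod 31).
Test 20^d mod 31 for each divisor d in increasing order:
20^1 ≡ 20
20^2 ≡ 28
20^3 = 20^2·20^1 ≡ 2
20^5 = 20^4·20^1 ≡ 25
20^6 = 20^4·20^2 ≡ 4
20^10 = 20^8·20^2 ≡ 5
20^15 = 20^8·20^4·20^2·20^1 ≡ 1  ← first divisor giving 1
The order is 15.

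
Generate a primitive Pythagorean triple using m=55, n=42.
(1261, 4620, 4789)

Euclid's formula: a = m² - n², b = 2mn, c = m² + n²
m = 55, n = 42
a = 55² - 42² = 3025 - 1764 = 1261
b = 2 × 55 × 42 = 4620
c = 55² + 42² = 3025 + 1764 = 4789
Verification: 1261² + 4620² = 1590121 + 21344400 = 22934521 = 4789² ✓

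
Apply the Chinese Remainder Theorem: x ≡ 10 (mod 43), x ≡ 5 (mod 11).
225

Using Chinese Remainder Theorem:
M = 43 × 11 = 473
M1 = 11, M2 = 43
y1 = 11^(-1) mod 43 = 4
y2 = 43^(-1) mod 11 = 10
x = (10×11×4 + 5×43×10) mod 473 = 225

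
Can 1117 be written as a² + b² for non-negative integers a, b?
21² + 26² (a=21, b=26)

Factorization: 1117 = 1117
By Fermat: n is sum of two squares iff every prime p ≡ 3 (mod 4) appears to even power.
All primes ≡ 3 (mod 4) appear to even power.
Search a = 0, 1, 2, … for 1117 - a² a perfect square: first hit at a = 21: 1117 - 441 = 676 = 26².
1117 = 21² + 26² = 441 + 676 ✓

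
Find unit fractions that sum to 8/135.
1/17 + 1/2295

Greedy algorithm:
8/135: ceiling(135/8) = 17, use 1/17
1/2295: ceiling(2295/1) = 2295, use 1/2295
Result: 8/135 = 1/17 + 1/2295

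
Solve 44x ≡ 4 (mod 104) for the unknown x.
x ≡ 19 (mod 26)

gcd(44, 104) = 4, which divides 4, so solutions exist.
Divide through by 4: 11x ≡ 1 (mod 26).
Find 11^(-1) mod 26 by the extended Euclidean algorithm:
26 = 2 × 11 + 4  ⟹  4 = (1)·26 + (-2)·11
11 = 2 × 4 + 3  ⟹  3 = (-2)·26 + (5)·11
4 = 1 × 3 + 1  ⟹  1 = (3)·26 + (-7)·11
So (-7)·11 ≡ 1 (mod 26), i.e. 11^(-1) ≡ -7 ≡ 19 (mod 26).
x ≡ 19 × 1 = 19 ≡ 19 (mod 26).
Check: 44 × 19 = 836 ≡ 4 (mod 104).
x ≡ 19 (mod 26), giving 4 solutions mod 104.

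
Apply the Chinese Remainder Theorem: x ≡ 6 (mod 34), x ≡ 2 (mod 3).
74

Using Chinese Remainder Theorem:
M = 34 × 3 = 102
M1 = 3, M2 = 34
y1 = 3^(-1) mod 34 = 23
y2 = 34^(-1) mod 3 = 1
x = (6×3×23 + 2×34×1) mod 102 = 74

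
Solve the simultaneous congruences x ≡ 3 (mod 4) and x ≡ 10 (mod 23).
79

Using Chinese Remainder Theorem:
M = 4 × 23 = 92
M1 = 23, M2 = 4
y1 = 23^(-1) mod 4 = 3
y2 = 4^(-1) mod 23 = 6
x = (3×23×3 + 10×4×6) mod 92 = 79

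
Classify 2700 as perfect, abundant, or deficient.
abundant

Proper divisors of 2700: sum = 1 + 2 + 3 + 4 + 5 + 6 + 9 + 10 + ... + 540 + 675 + 900 + 1350 (35 divisors) = 5980
Since 5980 > 2700, 2700 is abundant.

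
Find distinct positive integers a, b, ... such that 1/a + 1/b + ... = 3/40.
1/14 + 1/280

Greedy algorithm:
3/40: ceiling(40/3) = 14, use 1/14
1/280: ceiling(280/1) = 280, use 1/280
Result: 3/40 = 1/14 + 1/280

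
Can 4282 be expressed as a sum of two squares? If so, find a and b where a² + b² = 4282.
41² + 51² (a=41, b=51)

Factorization: 4282 = 2 × 2141
By Fermat: n is sum of two squares iff every prime p ≡ 3 (mod 4) appears to even power.
All primes ≡ 3 (mod 4) appear to even power.
Search a = 0, 1, 2, … for 4282 - a² a perfect square: first hit at a = 41: 4282 - 1681 = 2601 = 51².
4282 = 41² + 51² = 1681 + 2601 ✓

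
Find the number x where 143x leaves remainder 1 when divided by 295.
262

gcd(143, 295) = 1, so the inverse exists.
Extended Euclidean algorithm on (295, 143):
295 = 2 × 143 + 9  ⟹  9 = (1)·295 + (-2)·143
143 = 15 × 9 + 8  ⟹  8 = (-15)·295 + (31)·143
9 = 1 × 8 + 1  ⟹  1 = (16)·295 + (-33)·143
So (-33)·143 ≡ 1 (mod 295), i.e. 143^(-1) ≡ -33 ≡ 262 (mod 295).
Check: 143 × 262 = 37466 ≡ 1 (mod 295)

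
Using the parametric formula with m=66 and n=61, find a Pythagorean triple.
(635, 8052, 8077)

Euclid's formula: a = m² - n², b = 2mn, c = m² + n²
m = 66, n = 61
a = 66² - 61² = 4356 - 3721 = 635
b = 2 × 66 × 61 = 8052
c = 66² + 61² = 4356 + 3721 = 8077
Verification: 635² + 8052² = 403225 + 64834704 = 65237929 = 8077² ✓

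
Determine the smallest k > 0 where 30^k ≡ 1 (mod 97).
32

97 is prime, so ord(30) divides φ(97) = 96.
Divisors of 96: 1, 2, 3, 4, 6, 8, 12, 16, 24, 32, 48, 96.
Repeated squaring: 30^1 ≡ 30, 30^2 ≡ 27, 30^4 ≡ 50, 30^8 ≡ 75, 30^16 ≡ 96, 30^32 ≡ 1, 30^64 ≡ 1 (mod 97).
Test 30^d mod 97 for each divisor d in increasing order:
30^1 ≡ 30
30^2 ≡ 27
30^3 = 30^2·30^1 ≡ 34
30^4 ≡ 50
30^6 = 30^4·30^2 ≡ 89
30^8 ≡ 75
30^12 = 30^8·30^4 ≡ 64
30^16 ≡ 96
30^24 = 30^16·30^8 ≡ 22
30^32 ≡ 1  ← first divisor giving 1
The order is 32.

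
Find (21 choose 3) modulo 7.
0

Using Lucas' theorem:
Write n=21 and k=3 in base 7:
n in base 7: [3, 0]
k in base 7: [0, 3]
C(21,3) mod 7 = ∏ C(n_i, k_i) mod 7
Digit binomials (mod 7): C(3,0) = 1; C(0,3) = 0 (k_i > n_i)
Product: 1 × 0 = 0 ≡ 0 (mod 7)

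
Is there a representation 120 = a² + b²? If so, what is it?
Not possible

Factorization: 120 = 2^3 × 3 × 5
By Fermat: n is sum of two squares iff every prime p ≡ 3 (mod 4) appears to even power.
Prime(s) ≡ 3 (mod 4) with odd exponent: [(3, 1)]
Therefore 120 cannot be expressed as a² + b².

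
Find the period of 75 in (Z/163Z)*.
162

163 is prime, so ord(75) divides φ(163) = 162.
Divisors of 162: 1, 2, 3, 6, 9, 18, 27, 54, 81, 162.
Repeated squaring: 75^1 ≡ 75, 75^2 ≡ 83, 75^4 ≡ 43, 75^8 ≡ 56, 75^16 ≡ 39, 75^32 ≡ 54, 75^64 ≡ 145, 75^128 ≡ 161 (mod 163).
Test 75^d mod 163 for each divisor d in increasing order:
75^1 ≡ 75
75^2 ≡ 83
75^3 = 75^2·75^1 ≡ 31
75^6 = 75^4·75^2 ≡ 146
75^9 = 75^8·75^1 ≡ 125
75^18 = 75^16·75^2 ≡ 140
75^27 = 75^16·75^8·75^2·75^1 ≡ 59
75^54 = 75^32·75^16·75^4·75^2 ≡ 58
75^81 = 75^64·75^16·75^1 ≡ 162
75^162 = 75^128·75^32·75^2 ≡ 1  ← first divisor giving 1
The order is 162.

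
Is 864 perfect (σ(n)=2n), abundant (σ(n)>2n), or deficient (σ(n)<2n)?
abundant

Proper divisors of 864: sum = 1 + 2 + 3 + 4 + 6 + 8 + 9 + 12 + ... + 144 + 216 + 288 + 432 (23 divisors) = 1656
Since 1656 > 864, 864 is abundant.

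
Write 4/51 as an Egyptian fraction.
1/13 + 1/663

Greedy algorithm:
4/51: ceiling(51/4) = 13, use 1/13
1/663: ceiling(663/1) = 663, use 1/663
Result: 4/51 = 1/13 + 1/663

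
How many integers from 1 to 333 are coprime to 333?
216

333 = 3^2 × 37
φ(n) = n × ∏(1 - 1/p) for each prime p dividing n
φ(333) = 333 × (1 - 1/3) × (1 - 1/37) = 216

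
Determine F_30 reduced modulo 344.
248

Matrix identity: Q^n = [[F_(n+1), F_n], [F_n, F_(n-1)]] with Q = [[1,1],[1,0]].
n = 30 = 11110₂. Square-and-multiply, entries mod 344:
Q^1 = [[1,1],[1,0]]
Q^3 = (Q^1)²·Q = [[3,2],[2,1]]
Q^7 = (Q^3)²·Q = [[21,13],[13,8]]
Q^15 = (Q^7)²·Q = [[299,266],[266,33]]
Q^30 = (Q^15)² = [[197,248],[248,293]]
F_30 mod 344 = Q^30[0][1] = 248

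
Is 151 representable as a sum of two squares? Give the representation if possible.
Not possible

Factorization: 151 = 151
By Fermat: n is sum of two squares iff every prime p ≡ 3 (mod 4) appears to even power.
Prime(s) ≡ 3 (mod 4) with odd exponent: [(151, 1)]
Therefore 151 cannot be expressed as a² + b².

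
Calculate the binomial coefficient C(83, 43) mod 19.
12

Using Lucas' theorem:
Write n=83 and k=43 in base 19:
n in base 19: [4, 7]
k in base 19: [2, 5]
C(83,43) mod 19 = ∏ C(n_i, k_i) mod 19
Digit binomials (mod 19): C(4,2) = 6; C(7,5) = 21 ≡ 2
Product: 6 × 2 = 12 ≡ 12 (mod 19)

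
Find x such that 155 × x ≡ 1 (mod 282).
131

gcd(155, 282) = 1, so the inverse exists.
Extended Euclidean algorithm on (282, 155):
282 = 1 × 155 + 127  ⟹  127 = (1)·282 + (-1)·155
155 = 1 × 127 + 28  ⟹  28 = (-1)·282 + (2)·155
127 = 4 × 28 + 15  ⟹  15 = (5)·282 + (-9)·155
28 = 1 × 15 + 13  ⟹  13 = (-6)·282 + (11)·155
15 = 1 × 13 + 2  ⟹  2 = (11)·282 + (-20)·155
13 = 6 × 2 + 1  ⟹  1 = (-72)·282 + (131)·155
So (131)·155 ≡ 1 (mod 282), i.e. 155^(-1) ≡ 131 (mod 282).
Check: 155 × 131 = 20305 ≡ 1 (mod 282)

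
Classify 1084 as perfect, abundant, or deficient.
deficient

Proper divisors of 1084: sum = 1 + 2 + 4 + 271 + 542 = 820
Since 820 < 1084, 1084 is deficient.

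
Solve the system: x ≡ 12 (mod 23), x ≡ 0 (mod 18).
288

Using Chinese Remainder Theorem:
M = 23 × 18 = 414
M1 = 18, M2 = 23
y1 = 18^(-1) mod 23 = 9
y2 = 23^(-1) mod 18 = 11
x = (12×18×9 + 0×23×11) mod 414 = 288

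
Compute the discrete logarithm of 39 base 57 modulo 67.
16

Baby-step giant-step with step n = ⌈√67⌉ = 9.
Baby steps 57^j mod 67 (j:value) for j=0..8: 0:1, 1:57, 2:33, 3:5, 4:17, 5:31, 6:25, 7:18, 8:21.
Giant-step multiplier: 57^(-9) ≡ 57^(66-9) = 57^57 ≡ 52 (mod 67).
Giant steps γ_i = 39·52^i mod 67: γ_0=39, γ_1=18 (in table at j=7).
x = i·n + j = 1·9 + 7 = 16.
Check: 57^16 ≡ 39 (mod 67).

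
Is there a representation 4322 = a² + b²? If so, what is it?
29² + 59² (a=29, b=59)

Factorization: 4322 = 2 × 2161
By Fermat: n is sum of two squares iff every prime p ≡ 3 (mod 4) appears to even power.
All primes ≡ 3 (mod 4) appear to even power.
Search a = 0, 1, 2, … for 4322 - a² a perfect square: first hit at a = 29: 4322 - 841 = 3481 = 59².
4322 = 29² + 59² = 841 + 3481 ✓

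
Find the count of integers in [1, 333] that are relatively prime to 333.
216

333 = 3^2 × 37
φ(n) = n × ∏(1 - 1/p) for each prime p dividing n
φ(333) = 333 × (1 - 1/3) × (1 - 1/37) = 216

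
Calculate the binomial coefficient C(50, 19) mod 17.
2

Using Lucas' theorem:
Write n=50 and k=19 in base 17:
n in base 17: [2, 16]
k in base 17: [1, 2]
C(50,19) mod 17 = ∏ C(n_i, k_i) mod 17
Digit binomials (mod 17): C(2,1) = 2; C(16,2) = 120 ≡ 1
Product: 2 × 1 = 2 ≡ 2 (mod 17)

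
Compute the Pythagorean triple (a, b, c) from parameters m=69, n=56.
(1625, 7728, 7897)

Euclid's formula: a = m² - n², b = 2mn, c = m² + n²
m = 69, n = 56
a = 69² - 56² = 4761 - 3136 = 1625
b = 2 × 69 × 56 = 7728
c = 69² + 56² = 4761 + 3136 = 7897
Verification: 1625² + 7728² = 2640625 + 59721984 = 62362609 = 7897² ✓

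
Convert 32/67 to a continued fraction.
[0; 2, 10, 1, 2]

Euclidean algorithm steps:
32 = 0 × 67 + 32
67 = 2 × 32 + 3
32 = 10 × 3 + 2
3 = 1 × 2 + 1
2 = 2 × 1 + 0
Continued fraction: [0; 2, 10, 1, 2]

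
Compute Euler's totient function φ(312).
96

312 = 2^3 × 3 × 13
φ(n) = n × ∏(1 - 1/p) for each prime p dividing n
φ(312) = 312 × (1 - 1/2) × (1 - 1/3) × (1 - 1/13) = 96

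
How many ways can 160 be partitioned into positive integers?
107438159466

p(n) counts ways to write n as a sum of positive integers (order ignored).
Euler's pentagonal recurrence: p(k) = p(k-1) + p(k-2) - p(k-5) - p(k-7) + p(k-12) + p(k-15) - ... (offsets j(3j∓1)/2, signs ++--, p(0)=1, p(<0)=0).
DP table for k = 0..159: p(0)=1, p(1)=1, p(2)=2, p(3)=3, p(4)=5, p(5)=7, p(6)=11, p(7)=15, p(8)=22, p(9)=30, p(10)=42, p(11)=56, p(12)=77, p(13)=101, p(14)=135, p(15)=176, p(16)=231, p(17)=297, p(18)=385, p(19)=490, p(20)=627, p(21)=792, p(22)=1002, p(23)=1255, p(24)=1575, p(25)=1958, p(26)=2436, p(27)=3010, p(28)=3718, p(29)=4565, p(30)=5604, p(31)=6842, p(32)=8349, p(33)=10143, p(34)=12310, p(35)=14883, p(36)=17977, p(37)=21637, p(38)=26015, p(39)=31185, p(40)=37338, p(41)=44583, p(42)=53174, p(43)=63261, p(44)=75175, p(45)=89134, p(46)=105558, p(47)=124754, p(48)=147273, p(49)=173525, p(50)=204226, p(51)=239943, p(52)=281589, p(53)=329931, p(54)=386155, p(55)=451276, p(56)=526823, p(57)=614154, p(58)=715220, p(59)=831820, p(60)=966467, p(61)=1121505, p(62)=1300156, p(63)=1505499, p(64)=1741630, p(65)=2012558, p(66)=2323520, p(67)=2679689, p(68)=3087735, p(69)=3554345, p(70)=4087968, p(71)=4697205, p(72)=5392783, p(73)=6185689, p(74)=7089500, p(75)=8118264, p(76)=9289091, p(77)=10619863, p(78)=12132164, p(79)=13848650, p(80)=15796476, p(81)=18004327, p(82)=20506255, p(83)=23338469, p(84)=26543660, p(85)=30167357, p(86)=34262962, p(87)=38887673, p(88)=44108109, p(89)=49995925, p(90)=56634173, p(91)=64112359, p(92)=72533807, p(93)=82010177, p(94)=92669720, p(95)=104651419, p(96)=118114304, p(97)=133230930, p(98)=150198136, p(99)=169229875, p(100)=190569292, p(101)=214481126, p(102)=241265379, p(103)=271248950, p(104)=304801365, p(105)=342325709, p(106)=384276336, p(107)=431149389, p(108)=483502844, p(109)=541946240, p(110)=607163746, p(111)=679903203, p(112)=761002156, p(113)=851376628, p(114)=952050665, p(115)=1064144451, p(116)=1188908248, p(117)=1327710076, p(118)=1482074143, p(119)=1653668665, p(120)=1844349560, p(121)=2056148051, p(122)=2291320912, p(123)=2552338241, p(124)=2841940500, p(125)=3163127352, p(126)=3519222692, p(127)=3913864295, p(128)=4351078600, p(129)=4835271870, p(130)=5371315400, p(131)=5964539504, p(132)=6620830889, p(133)=7346629512, p(134)=8149040695, p(135)=9035836076, p(136)=10015581680, p(137)=11097645016, p(138)=12292341831, p(139)=13610949895, p(140)=15065878135, p(141)=16670689208, p(142)=18440293320, p(143)=20390982757, p(144)=22540654445, p(145)=24908858009, p(146)=27517052599, p(147)=30388671978, p(148)=33549419497, p(149)=37027355200, p(150)=40853235313, p(151)=45060624582, p(152)=49686288421, p(153)=54770336324, p(154)=60356673280, p(155)=66493182097, p(156)=73232243759, p(157)=80630964769, p(158)=88751778802, p(159)=97662728555.
Final step: p(160) = p(159) + p(158) - p(155) - p(153) + p(148) + p(145) - p(138) - p(134) + p(125) + p(120) - p(109) - p(103) + p(90) + p(83) - p(68) - p(60) + p(43) + p(34) - p(15) - p(5)
= 97662728555 + 88751778802 - 66493182097 - 54770336324 + 33549419497 + 24908858009 - 12292341831 - 8149040695 + 3163127352 + 1844349560 - 541946240 - 271248950 + 56634173 + 23338469 - 3087735 - 966467 + 63261 + 12310 - 176 - 7
= 107438159466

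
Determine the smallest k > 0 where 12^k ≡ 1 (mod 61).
15

61 is prime, so ord(12) divides φ(61) = 60.
Divisors of 60: 1, 2, 3, 4, 5, 6, 10, 12, 15, 20, 30, 60.
Repeated squaring: 12^1 ≡ 12, 12^2 ≡ 22, 12^4 ≡ 57, 12^8 ≡ 16, 12^16 ≡ 12, 12^32 ≡ 22 (mod 61).
Test 12^d mod 61 for each divisor d in increasing order:
12^1 ≡ 12
12^2 ≡ 22
12^3 = 12^2·12^1 ≡ 20
12^4 ≡ 57
12^5 = 12^4·12^1 ≡ 13
12^6 = 12^4·12^2 ≡ 34
12^10 = 12^8·12^2 ≡ 47
12^12 = 12^8·12^4 ≡ 58
12^15 = 12^8·12^4·12^2·12^1 ≡ 1  ← first divisor giving 1
The order is 15.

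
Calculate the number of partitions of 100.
190569292

p(n) counts ways to write n as a sum of positive integers (order ignored).
Euler's pentagonal recurrence: p(k) = p(k-1) + p(k-2) - p(k-5) - p(k-7) + p(k-12) + p(k-15) - ... (offsets j(3j∓1)/2, signs ++--, p(0)=1, p(<0)=0).
DP table for k = 0..99: p(0)=1, p(1)=1, p(2)=2, p(3)=3, p(4)=5, p(5)=7, p(6)=11, p(7)=15, p(8)=22, p(9)=30, p(10)=42, p(11)=56, p(12)=77, p(13)=101, p(14)=135, p(15)=176, p(16)=231, p(17)=297, p(18)=385, p(19)=490, p(20)=627, p(21)=792, p(22)=1002, p(23)=1255, p(24)=1575, p(25)=1958, p(26)=2436, p(27)=3010, p(28)=3718, p(29)=4565, p(30)=5604, p(31)=6842, p(32)=8349, p(33)=10143, p(34)=12310, p(35)=14883, p(36)=17977, p(37)=21637, p(38)=26015, p(39)=31185, p(40)=37338, p(41)=44583, p(42)=53174, p(43)=63261, p(44)=75175, p(45)=89134, p(46)=105558, p(47)=124754, p(48)=147273, p(49)=173525, p(50)=204226, p(51)=239943, p(52)=281589, p(53)=329931, p(54)=386155, p(55)=451276, p(56)=526823, p(57)=614154, p(58)=715220, p(59)=831820, p(60)=966467, p(61)=1121505, p(62)=1300156, p(63)=1505499, p(64)=1741630, p(65)=2012558, p(66)=2323520, p(67)=2679689, p(68)=3087735, p(69)=3554345, p(70)=4087968, p(71)=4697205, p(72)=5392783, p(73)=6185689, p(74)=7089500, p(75)=8118264, p(76)=9289091, p(77)=10619863, p(78)=12132164, p(79)=13848650, p(80)=15796476, p(81)=18004327, p(82)=20506255, p(83)=23338469, p(84)=26543660, p(85)=30167357, p(86)=34262962, p(87)=38887673, p(88)=44108109, p(89)=49995925, p(90)=56634173, p(91)=64112359, p(92)=72533807, p(93)=82010177, p(94)=92669720, p(95)=104651419, p(96)=118114304, p(97)=133230930, p(98)=150198136, p(99)=169229875.
Final step: p(100) = p(99) + p(98) - p(95) - p(93) + p(88) + p(85) - p(78) - p(74) + p(65) + p(60) - p(49) - p(43) + p(30) + p(23) - p(8) - p(0)
= 169229875 + 150198136 - 104651419 - 82010177 + 44108109 + 30167357 - 12132164 - 7089500 + 2012558 + 966467 - 173525 - 63261 + 5604 + 1255 - 22 - 1
= 190569292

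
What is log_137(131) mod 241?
169

Baby-step giant-step with step n = ⌈√241⌉ = 16.
Baby steps 137^j mod 241 (j:value) for j=0..15: 0:1, 1:137, 2:212, 3:124, 4:118, 5:19, 6:193, 7:172, 8:187, 9:73, 10:120, 11:52, 12:135, 13:179, 14:182, 15:111.
Giant-step multiplier: 137^(-16) ≡ 137^(240-16) = 137^224 ≡ 231 (mod 241).
Giant steps γ_i = 131·231^i mod 241: γ_0=131, γ_1=136, γ_2=86, γ_3=104, γ_4=165, γ_5=37, γ_6=112, γ_7=85, γ_8=114, γ_9=65, γ_10=73 (in table at j=9).
x = i·n + j = 10·16 + 9 = 169.
Check: 137^169 ≡ 131 (mod 241).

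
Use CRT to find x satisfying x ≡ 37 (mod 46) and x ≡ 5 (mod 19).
727

Using Chinese Remainder Theorem:
M = 46 × 19 = 874
M1 = 19, M2 = 46
y1 = 19^(-1) mod 46 = 17
y2 = 46^(-1) mod 19 = 12
x = (37×19×17 + 5×46×12) mod 874 = 727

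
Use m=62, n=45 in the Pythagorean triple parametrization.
(1819, 5580, 5869)

Euclid's formula: a = m² - n², b = 2mn, c = m² + n²
m = 62, n = 45
a = 62² - 45² = 3844 - 2025 = 1819
b = 2 × 62 × 45 = 5580
c = 62² + 45² = 3844 + 2025 = 5869
Verification: 1819² + 5580² = 3308761 + 31136400 = 34445161 = 5869² ✓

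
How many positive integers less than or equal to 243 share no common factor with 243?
162

243 = 3^5
φ(n) = n × ∏(1 - 1/p) for each prime p dividing n
φ(243) = 243 × (1 - 1/3) = 162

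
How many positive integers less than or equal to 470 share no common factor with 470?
184

470 = 2 × 5 × 47
φ(n) = n × ∏(1 - 1/p) for each prime p dividing n
φ(470) = 470 × (1 - 1/2) × (1 - 1/5) × (1 - 1/47) = 184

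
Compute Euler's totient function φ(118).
58

118 = 2 × 59
φ(n) = n × ∏(1 - 1/p) for each prime p dividing n
φ(118) = 118 × (1 - 1/2) × (1 - 1/59) = 58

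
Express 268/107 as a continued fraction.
[2; 1, 1, 53]

Euclidean algorithm steps:
268 = 2 × 107 + 54
107 = 1 × 54 + 53
54 = 1 × 53 + 1
53 = 53 × 1 + 0
Continued fraction: [2; 1, 1, 53]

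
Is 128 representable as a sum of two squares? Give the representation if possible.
8² + 8² (a=8, b=8)

Factorization: 128 = 2^7
By Fermat: n is sum of two squares iff every prime p ≡ 3 (mod 4) appears to even power.
All primes ≡ 3 (mod 4) appear to even power.
Search a = 0, 1, 2, … for 128 - a² a perfect square: first hit at a = 8: 128 - 64 = 64 = 8².
128 = 8² + 8² = 64 + 64 ✓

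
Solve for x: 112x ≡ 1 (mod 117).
70

gcd(112, 117) = 1, so the inverse exists.
Extended Euclidean algorithm on (117, 112):
117 = 1 × 112 + 5  ⟹  5 = (1)·117 + (-1)·112
112 = 22 × 5 + 2  ⟹  2 = (-22)·117 + (23)·112
5 = 2 × 2 + 1  ⟹  1 = (45)·117 + (-47)·112
So (-47)·112 ≡ 1 (mod 117), i.e. 112^(-1) ≡ -47 ≡ 70 (mod 117).
Check: 112 × 70 = 7840 ≡ 1 (mod 117)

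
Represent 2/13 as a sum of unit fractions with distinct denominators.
1/7 + 1/91

Greedy algorithm:
2/13: ceiling(13/2) = 7, use 1/7
1/91: ceiling(91/1) = 91, use 1/91
Result: 2/13 = 1/7 + 1/91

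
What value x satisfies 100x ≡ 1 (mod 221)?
42

gcd(100, 221) = 1, so the inverse exists.
Extended Euclidean algorithm on (221, 100):
221 = 2 × 100 + 21  ⟹  21 = (1)·221 + (-2)·100
100 = 4 × 21 + 16  ⟹  16 = (-4)·221 + (9)·100
21 = 1 × 16 + 5  ⟹  5 = (5)·221 + (-11)·100
16 = 3 × 5 + 1  ⟹  1 = (-19)·221 + (42)·100
So (42)·100 ≡ 1 (mod 221), i.e. 100^(-1) ≡ 42 (mod 221).
Check: 100 × 42 = 4200 ≡ 1 (mod 221)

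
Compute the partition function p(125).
3163127352

p(n) counts ways to write n as a sum of positive integers (order ignored).
Euler's pentagonal recurrence: p(k) = p(k-1) + p(k-2) - p(k-5) - p(k-7) + p(k-12) + p(k-15) - ... (offsets j(3j∓1)/2, signs ++--, p(0)=1, p(<0)=0).
DP table for k = 0..124: p(0)=1, p(1)=1, p(2)=2, p(3)=3, p(4)=5, p(5)=7, p(6)=11, p(7)=15, p(8)=22, p(9)=30, p(10)=42, p(11)=56, p(12)=77, p(13)=101, p(14)=135, p(15)=176, p(16)=231, p(17)=297, p(18)=385, p(19)=490, p(20)=627, p(21)=792, p(22)=1002, p(23)=1255, p(24)=1575, p(25)=1958, p(26)=2436, p(27)=3010, p(28)=3718, p(29)=4565, p(30)=5604, p(31)=6842, p(32)=8349, p(33)=10143, p(34)=12310, p(35)=14883, p(36)=17977, p(37)=21637, p(38)=26015, p(39)=31185, p(40)=37338, p(41)=44583, p(42)=53174, p(43)=63261, p(44)=75175, p(45)=89134, p(46)=105558, p(47)=124754, p(48)=147273, p(49)=173525, p(50)=204226, p(51)=239943, p(52)=281589, p(53)=329931, p(54)=386155, p(55)=451276, p(56)=526823, p(57)=614154, p(58)=715220, p(59)=831820, p(60)=966467, p(61)=1121505, p(62)=1300156, p(63)=1505499, p(64)=1741630, p(65)=2012558, p(66)=2323520, p(67)=2679689, p(68)=3087735, p(69)=3554345, p(70)=4087968, p(71)=4697205, p(72)=5392783, p(73)=6185689, p(74)=7089500, p(75)=8118264, p(76)=9289091, p(77)=10619863, p(78)=12132164, p(79)=13848650, p(80)=15796476, p(81)=18004327, p(82)=20506255, p(83)=23338469, p(84)=26543660, p(85)=30167357, p(86)=34262962, p(87)=38887673, p(88)=44108109, p(89)=49995925, p(90)=56634173, p(91)=64112359, p(92)=72533807, p(93)=82010177, p(94)=92669720, p(95)=104651419, p(96)=118114304, p(97)=133230930, p(98)=150198136, p(99)=169229875, p(100)=190569292, p(101)=214481126, p(102)=241265379, p(103)=271248950, p(104)=304801365, p(105)=342325709, p(106)=384276336, p(107)=431149389, p(108)=483502844, p(109)=541946240, p(110)=607163746, p(111)=679903203, p(112)=761002156, p(113)=851376628, p(114)=952050665, p(115)=1064144451, p(116)=1188908248, p(117)=1327710076, p(118)=1482074143, p(119)=1653668665, p(120)=1844349560, p(121)=2056148051, p(122)=2291320912, p(123)=2552338241, p(124)=2841940500.
Final step: p(125) = p(124) + p(123) - p(120) - p(118) + p(113) + p(110) - p(103) - p(99) + p(90) + p(85) - p(74) - p(68) + p(55) + p(48) - p(33) - p(25) + p(8)
= 2841940500 + 2552338241 - 1844349560 - 1482074143 + 851376628 + 607163746 - 271248950 - 169229875 + 56634173 + 30167357 - 7089500 - 3087735 + 451276 + 147273 - 10143 - 1958 + 22
= 3163127352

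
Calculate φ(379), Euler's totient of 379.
378

379 = 379
φ(n) = n × ∏(1 - 1/p) for each prime p dividing n
φ(379) = 379 × (1 - 1/379) = 378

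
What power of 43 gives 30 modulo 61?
23

Baby-step giant-step with step n = ⌈√61⌉ = 8.
Baby steps 43^j mod 61 (j:value) for j=0..7: 0:1, 1:43, 2:19, 3:24, 4:56, 5:29, 6:27, 7:2.
Giant-step multiplier: 43^(-8) ≡ 43^(60-8) = 43^52 ≡ 22 (mod 61).
Giant steps γ_i = 30·22^i mod 61: γ_0=30, γ_1=50, γ_2=2 (in table at j=7).
x = i·n + j = 2·8 + 7 = 23.
Check: 43^23 ≡ 30 (mod 61).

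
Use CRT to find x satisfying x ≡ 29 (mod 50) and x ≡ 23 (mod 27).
779

Using Chinese Remainder Theorem:
M = 50 × 27 = 1350
M1 = 27, M2 = 50
y1 = 27^(-1) mod 50 = 13
y2 = 50^(-1) mod 27 = 20
x = (29×27×13 + 23×50×20) mod 1350 = 779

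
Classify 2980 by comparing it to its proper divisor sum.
abundant

Proper divisors of 2980: sum = 1 + 2 + 4 + 5 + 10 + 20 + 149 + 298 + 596 + 745 + 1490 = 3320
Since 3320 > 2980, 2980 is abundant.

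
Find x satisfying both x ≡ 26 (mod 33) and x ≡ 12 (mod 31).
818

Using Chinese Remainder Theorem:
M = 33 × 31 = 1023
M1 = 31, M2 = 33
y1 = 31^(-1) mod 33 = 16
y2 = 33^(-1) mod 31 = 16
x = (26×31×16 + 12×33×16) mod 1023 = 818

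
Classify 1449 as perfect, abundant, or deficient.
deficient

Proper divisors of 1449: sum = 1 + 3 + 7 + 9 + 21 + 23 + 63 + 69 + 161 + 207 + 483 = 1047
Since 1047 < 1449, 1449 is deficient.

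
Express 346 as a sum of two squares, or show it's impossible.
11² + 15² (a=11, b=15)

Factorization: 346 = 2 × 173
By Fermat: n is sum of two squares iff every prime p ≡ 3 (mod 4) appears to even power.
All primes ≡ 3 (mod 4) appear to even power.
Search a = 0, 1, 2, … for 346 - a² a perfect square: first hit at a = 11: 346 - 121 = 225 = 15².
346 = 11² + 15² = 121 + 225 ✓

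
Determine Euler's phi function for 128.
64

128 = 2^7
φ(n) = n × ∏(1 - 1/p) for each prime p dividing n
φ(128) = 128 × (1 - 1/2) = 64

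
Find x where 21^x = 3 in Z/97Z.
14

Baby-step giant-step with step n = ⌈√97⌉ = 10.
Baby steps 21^j mod 97 (j:value) for j=0..9: 0:1, 1:21, 2:53, 3:46, 4:93, 5:13, 6:79, 7:10, 8:16, 9:45.
Giant-step multiplier: 21^(-10) ≡ 21^(96-10) = 21^86 ≡ 31 (mod 97).
Giant steps γ_i = 3·31^i mod 97: γ_0=3, γ_1=93 (in table at j=4).
x = i·n + j = 1·10 + 4 = 14.
Check: 21^14 ≡ 3 (mod 97).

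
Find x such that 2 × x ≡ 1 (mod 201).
101

gcd(2, 201) = 1, so the inverse exists.
Extended Euclidean algorithm on (201, 2):
201 = 100 × 2 + 1  ⟹  1 = (1)·201 + (-100)·2
So (-100)·2 ≡ 1 (mod 201), i.e. 2^(-1) ≡ -100 ≡ 101 (mod 201).
Check: 2 × 101 = 202 ≡ 1 (mod 201)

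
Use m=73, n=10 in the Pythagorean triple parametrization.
(5229, 1460, 5429)

Euclid's formula: a = m² - n², b = 2mn, c = m² + n²
m = 73, n = 10
a = 73² - 10² = 5329 - 100 = 5229
b = 2 × 73 × 10 = 1460
c = 73² + 10² = 5329 + 100 = 5429
Verification: 5229² + 1460² = 27342441 + 2131600 = 29474041 = 5429² ✓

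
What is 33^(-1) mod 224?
129

gcd(33, 224) = 1, so the inverse exists.
Extended Euclidean algorithm on (224, 33):
224 = 6 × 33 + 26  ⟹  26 = (1)·224 + (-6)·33
33 = 1 × 26 + 7  ⟹  7 = (-1)·224 + (7)·33
26 = 3 × 7 + 5  ⟹  5 = (4)·224 + (-27)·33
7 = 1 × 5 + 2  ⟹  2 = (-5)·224 + (34)·33
5 = 2 × 2 + 1  ⟹  1 = (14)·224 + (-95)·33
So (-95)·33 ≡ 1 (mod 224), i.e. 33^(-1) ≡ -95 ≡ 129 (mod 224).
Check: 33 × 129 = 4257 ≡ 1 (mod 224)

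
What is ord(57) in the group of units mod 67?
66

67 is prime, so ord(57) divides φ(67) = 66.
Divisors of 66: 1, 2, 3, 6, 11, 22, 33, 66.
Repeated squaring: 57^1 ≡ 57, 57^2 ≡ 33, 57^4 ≡ 17, 57^8 ≡ 21, 57^16 ≡ 39, 57^32 ≡ 47, 57^64 ≡ 65 (mod 67).
Test 57^d mod 67 for each divisor d in increasing order:
57^1 ≡ 57
57^2 ≡ 33
57^3 = 57^2·57^1 ≡ 5
57^6 = 57^4·57^2 ≡ 25
57^11 = 57^8·57^2·57^1 ≡ 38
57^22 = 57^16·57^4·57^2 ≡ 37
57^33 = 57^32·57^1 ≡ 66
57^66 = 57^64·57^2 ≡ 1  ← first divisor giving 1
The order is 66.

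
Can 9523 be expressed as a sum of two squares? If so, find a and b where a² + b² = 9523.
Not possible

Factorization: 9523 = 89 × 107
By Fermat: n is sum of two squares iff every prime p ≡ 3 (mod 4) appears to even power.
Prime(s) ≡ 3 (mod 4) with odd exponent: [(107, 1)]
Therefore 9523 cannot be expressed as a² + b².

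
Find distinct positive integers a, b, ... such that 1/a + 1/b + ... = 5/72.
1/15 + 1/360

Greedy algorithm:
5/72: ceiling(72/5) = 15, use 1/15
1/360: ceiling(360/1) = 360, use 1/360
Result: 5/72 = 1/15 + 1/360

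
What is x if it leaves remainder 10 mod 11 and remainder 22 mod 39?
373

Using Chinese Remainder Theorem:
M = 11 × 39 = 429
M1 = 39, M2 = 11
y1 = 39^(-1) mod 11 = 2
y2 = 11^(-1) mod 39 = 32
x = (10×39×2 + 22×11×32) mod 429 = 373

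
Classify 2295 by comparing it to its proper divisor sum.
deficient

Proper divisors of 2295: sum = 1 + 3 + 5 + 9 + 15 + 17 + 27 + 45 + 51 + 85 + 135 + 153 + 255 + 459 + 765 = 2025
Since 2025 < 2295, 2295 is deficient.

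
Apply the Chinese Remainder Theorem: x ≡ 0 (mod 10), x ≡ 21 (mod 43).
150

Using Chinese Remainder Theorem:
M = 10 × 43 = 430
M1 = 43, M2 = 10
y1 = 43^(-1) mod 10 = 7
y2 = 10^(-1) mod 43 = 13
x = (0×43×7 + 21×10×13) mod 430 = 150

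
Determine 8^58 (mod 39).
25

Repeated squaring. Binary of 58 = 111010.
8^1 ≡ 8 (mod 39); 8^2 ≡ 25 (mod 39); 8^4 ≡ 1 (mod 39); 8^8 ≡ 1 (mod 39); 8^16 ≡ 1 (mod 39); 8^32 ≡ 1 (mod 39)
8^58 = 8^2 × 8^8 × 8^16 × 8^32 ≡ 25 (mod 39)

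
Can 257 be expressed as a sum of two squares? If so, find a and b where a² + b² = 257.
1² + 16² (a=1, b=16)

Factorization: 257 = 257
By Fermat: n is sum of two squares iff every prime p ≡ 3 (mod 4) appears to even power.
All primes ≡ 3 (mod 4) appear to even power.
Search a = 0, 1, 2, … for 257 - a² a perfect square: first hit at a = 1: 257 - 1 = 256 = 16².
257 = 1² + 16² = 1 + 256 ✓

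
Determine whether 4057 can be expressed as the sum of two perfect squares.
24² + 59² (a=24, b=59)

Factorization: 4057 = 4057
By Fermat: n is sum of two squares iff every prime p ≡ 3 (mod 4) appears to even power.
All primes ≡ 3 (mod 4) appear to even power.
Search a = 0, 1, 2, … for 4057 - a² a perfect square: first hit at a = 24: 4057 - 576 = 3481 = 59².
4057 = 24² + 59² = 576 + 3481 ✓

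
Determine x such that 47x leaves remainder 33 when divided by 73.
x ≡ 24 (mod 73)

gcd(47, 73) = 1, which divides 33, so solutions exist.
Find 47^(-1) mod 73 by the extended Euclidean algorithm:
73 = 1 × 47 + 26  ⟹  26 = (1)·73 + (-1)·47
47 = 1 × 26 + 21  ⟹  21 = (-1)·73 + (2)·47
26 = 1 × 21 + 5  ⟹  5 = (2)·73 + (-3)·47
21 = 4 × 5 + 1  ⟹  1 = (-9)·73 + (14)·47
So (14)·47 ≡ 1 (mod 73), i.e. 47^(-1) ≡ 14 (mod 73).
x ≡ 14 × 33 = 462 ≡ 24 (mod 73).
Check: 47 × 24 = 1128 ≡ 33 (mod 73).
Unique solution: x ≡ 24 (mod 73)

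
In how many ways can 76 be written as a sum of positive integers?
9289091

p(n) counts ways to write n as a sum of positive integers (order ignored).
Euler's pentagonal recurrence: p(k) = p(k-1) + p(k-2) - p(k-5) - p(k-7) + p(k-12) + p(k-15) - ... (offsets j(3j∓1)/2, signs ++--, p(0)=1, p(<0)=0).
DP table for k = 0..75: p(0)=1, p(1)=1, p(2)=2, p(3)=3, p(4)=5, p(5)=7, p(6)=11, p(7)=15, p(8)=22, p(9)=30, p(10)=42, p(11)=56, p(12)=77, p(13)=101, p(14)=135, p(15)=176, p(16)=231, p(17)=297, p(18)=385, p(19)=490, p(20)=627, p(21)=792, p(22)=1002, p(23)=1255, p(24)=1575, p(25)=1958, p(26)=2436, p(27)=3010, p(28)=3718, p(29)=4565, p(30)=5604, p(31)=6842, p(32)=8349, p(33)=10143, p(34)=12310, p(35)=14883, p(36)=17977, p(37)=21637, p(38)=26015, p(39)=31185, p(40)=37338, p(41)=44583, p(42)=53174, p(43)=63261, p(44)=75175, p(45)=89134, p(46)=105558, p(47)=124754, p(48)=147273, p(49)=173525, p(50)=204226, p(51)=239943, p(52)=281589, p(53)=329931, p(54)=386155, p(55)=451276, p(56)=526823, p(57)=614154, p(58)=715220, p(59)=831820, p(60)=966467, p(61)=1121505, p(62)=1300156, p(63)=1505499, p(64)=1741630, p(65)=2012558, p(66)=2323520, p(67)=2679689, p(68)=3087735, p(69)=3554345, p(70)=4087968, p(71)=4697205, p(72)=5392783, p(73)=6185689, p(74)=7089500, p(75)=8118264.
Final step: p(76) = p(75) + p(74) - p(71) - p(69) + p(64) + p(61) - p(54) - p(50) + p(41) + p(36) - p(25) - p(19) + p(6)
= 8118264 + 7089500 - 4697205 - 3554345 + 1741630 + 1121505 - 386155 - 204226 + 44583 + 17977 - 1958 - 490 + 11
= 9289091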